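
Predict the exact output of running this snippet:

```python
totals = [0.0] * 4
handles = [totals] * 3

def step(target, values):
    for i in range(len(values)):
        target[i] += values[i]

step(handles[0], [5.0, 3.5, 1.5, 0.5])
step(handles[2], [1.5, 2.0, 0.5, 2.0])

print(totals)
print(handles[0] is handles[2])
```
[6.5, 5.5, 2.0, 2.5]
True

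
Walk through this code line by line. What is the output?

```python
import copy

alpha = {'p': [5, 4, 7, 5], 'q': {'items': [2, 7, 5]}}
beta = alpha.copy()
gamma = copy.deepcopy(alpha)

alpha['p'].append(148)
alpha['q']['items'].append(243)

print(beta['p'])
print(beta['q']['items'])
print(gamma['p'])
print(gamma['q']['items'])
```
[5, 4, 7, 5, 148]
[2, 7, 5, 243]
[5, 4, 7, 5]
[2, 7, 5]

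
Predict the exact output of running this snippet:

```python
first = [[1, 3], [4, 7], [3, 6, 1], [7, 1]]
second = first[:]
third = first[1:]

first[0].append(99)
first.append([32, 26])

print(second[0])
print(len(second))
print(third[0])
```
[1, 3, 99]
4
[4, 7]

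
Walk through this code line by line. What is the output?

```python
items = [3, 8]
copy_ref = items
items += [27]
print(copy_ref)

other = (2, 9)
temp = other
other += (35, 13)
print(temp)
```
[3, 8, 27]
(2, 9)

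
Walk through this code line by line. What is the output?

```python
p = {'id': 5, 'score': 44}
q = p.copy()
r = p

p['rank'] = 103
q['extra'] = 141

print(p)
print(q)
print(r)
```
{'id': 5, 'score': 44, 'rank': 103}
{'id': 5, 'score': 44, 'extra': 141}
{'id': 5, 'score': 44, 'rank': 103}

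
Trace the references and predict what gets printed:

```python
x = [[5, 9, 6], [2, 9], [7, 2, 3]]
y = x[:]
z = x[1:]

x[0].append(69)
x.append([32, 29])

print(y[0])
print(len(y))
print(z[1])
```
[5, 9, 6, 69]
3
[7, 2, 3]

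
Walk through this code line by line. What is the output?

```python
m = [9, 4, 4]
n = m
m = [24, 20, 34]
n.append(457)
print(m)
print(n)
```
[24, 20, 34]
[9, 4, 4, 457]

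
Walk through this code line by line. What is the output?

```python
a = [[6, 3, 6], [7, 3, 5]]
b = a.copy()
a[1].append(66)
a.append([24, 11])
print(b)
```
[[6, 3, 6], [7, 3, 5, 66]]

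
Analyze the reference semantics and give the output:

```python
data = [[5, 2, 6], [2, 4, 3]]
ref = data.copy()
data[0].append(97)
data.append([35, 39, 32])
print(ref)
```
[[5, 2, 6, 97], [2, 4, 3]]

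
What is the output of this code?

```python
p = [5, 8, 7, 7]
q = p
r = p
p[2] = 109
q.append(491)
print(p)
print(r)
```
[5, 8, 109, 7, 491]
[5, 8, 109, 7, 491]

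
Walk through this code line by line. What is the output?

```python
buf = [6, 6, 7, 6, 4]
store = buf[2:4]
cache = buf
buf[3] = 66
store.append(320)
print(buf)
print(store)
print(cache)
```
[6, 6, 7, 66, 4]
[7, 6, 320]
[6, 6, 7, 66, 4]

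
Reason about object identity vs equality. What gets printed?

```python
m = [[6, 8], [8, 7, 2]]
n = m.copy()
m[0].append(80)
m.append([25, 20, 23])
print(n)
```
[[6, 8, 80], [8, 7, 2]]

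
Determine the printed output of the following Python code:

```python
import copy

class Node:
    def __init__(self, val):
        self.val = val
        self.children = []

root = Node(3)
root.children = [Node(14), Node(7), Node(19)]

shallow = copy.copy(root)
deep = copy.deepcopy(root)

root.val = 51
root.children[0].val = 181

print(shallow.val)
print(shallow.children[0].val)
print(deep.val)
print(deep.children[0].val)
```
3
181
3
14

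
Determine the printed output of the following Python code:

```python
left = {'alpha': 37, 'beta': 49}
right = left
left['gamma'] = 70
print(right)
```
{'alpha': 37, 'beta': 49, 'gamma': 70}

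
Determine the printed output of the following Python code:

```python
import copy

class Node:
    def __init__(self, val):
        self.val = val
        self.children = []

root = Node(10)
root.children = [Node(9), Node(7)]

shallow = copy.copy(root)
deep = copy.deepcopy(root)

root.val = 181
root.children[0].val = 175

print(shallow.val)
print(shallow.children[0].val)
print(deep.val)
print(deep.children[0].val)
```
10
175
10
9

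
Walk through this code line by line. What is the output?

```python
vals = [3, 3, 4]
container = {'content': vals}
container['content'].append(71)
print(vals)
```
[3, 3, 4, 71]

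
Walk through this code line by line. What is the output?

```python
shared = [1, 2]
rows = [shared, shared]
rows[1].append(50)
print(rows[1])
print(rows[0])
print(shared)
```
[1, 2, 50]
[1, 2, 50]
[1, 2, 50]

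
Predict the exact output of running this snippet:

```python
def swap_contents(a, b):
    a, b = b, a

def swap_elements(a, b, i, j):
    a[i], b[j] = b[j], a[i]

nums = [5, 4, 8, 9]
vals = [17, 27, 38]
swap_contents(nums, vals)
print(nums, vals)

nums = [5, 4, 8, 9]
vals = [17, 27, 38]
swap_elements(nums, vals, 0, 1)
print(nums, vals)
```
[5, 4, 8, 9] [17, 27, 38]
[27, 4, 8, 9] [17, 5, 38]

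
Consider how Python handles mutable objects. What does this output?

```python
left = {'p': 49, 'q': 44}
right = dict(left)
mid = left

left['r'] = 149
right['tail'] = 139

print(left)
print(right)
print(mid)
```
{'p': 49, 'q': 44, 'r': 149}
{'p': 49, 'q': 44, 'tail': 139}
{'p': 49, 'q': 44, 'r': 149}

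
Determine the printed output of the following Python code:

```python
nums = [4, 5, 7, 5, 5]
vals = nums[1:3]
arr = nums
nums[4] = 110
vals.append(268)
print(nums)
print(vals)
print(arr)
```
[4, 5, 7, 5, 110]
[5, 7, 268]
[4, 5, 7, 5, 110]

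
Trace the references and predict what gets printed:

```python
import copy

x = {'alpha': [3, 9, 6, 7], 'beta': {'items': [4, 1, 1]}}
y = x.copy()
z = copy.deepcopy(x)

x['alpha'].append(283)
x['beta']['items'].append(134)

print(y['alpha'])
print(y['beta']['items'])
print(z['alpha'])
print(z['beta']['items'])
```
[3, 9, 6, 7, 283]
[4, 1, 1, 134]
[3, 9, 6, 7]
[4, 1, 1]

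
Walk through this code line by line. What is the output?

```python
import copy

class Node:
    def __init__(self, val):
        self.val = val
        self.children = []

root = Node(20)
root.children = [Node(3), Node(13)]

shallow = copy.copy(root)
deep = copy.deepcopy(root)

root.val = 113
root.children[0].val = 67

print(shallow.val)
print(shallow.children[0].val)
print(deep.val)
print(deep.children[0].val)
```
20
67
20
3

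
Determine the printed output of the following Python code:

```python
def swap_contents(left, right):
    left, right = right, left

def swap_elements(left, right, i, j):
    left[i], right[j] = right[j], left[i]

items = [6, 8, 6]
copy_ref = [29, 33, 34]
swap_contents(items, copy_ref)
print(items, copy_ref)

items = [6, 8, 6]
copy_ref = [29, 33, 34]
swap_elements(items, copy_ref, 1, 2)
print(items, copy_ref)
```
[6, 8, 6] [29, 33, 34]
[6, 34, 6] [29, 33, 8]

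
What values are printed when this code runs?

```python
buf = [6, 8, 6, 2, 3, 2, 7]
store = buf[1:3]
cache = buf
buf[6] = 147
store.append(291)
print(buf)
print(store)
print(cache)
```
[6, 8, 6, 2, 3, 2, 147]
[8, 6, 291]
[6, 8, 6, 2, 3, 2, 147]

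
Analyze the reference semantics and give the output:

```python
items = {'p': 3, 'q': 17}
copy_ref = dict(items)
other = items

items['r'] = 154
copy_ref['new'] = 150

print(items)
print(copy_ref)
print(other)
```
{'p': 3, 'q': 17, 'r': 154}
{'p': 3, 'q': 17, 'new': 150}
{'p': 3, 'q': 17, 'r': 154}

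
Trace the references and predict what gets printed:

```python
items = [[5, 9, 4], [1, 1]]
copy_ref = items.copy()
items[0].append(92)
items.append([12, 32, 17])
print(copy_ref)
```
[[5, 9, 4, 92], [1, 1]]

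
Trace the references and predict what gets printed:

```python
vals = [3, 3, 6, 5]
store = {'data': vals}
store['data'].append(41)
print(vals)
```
[3, 3, 6, 5, 41]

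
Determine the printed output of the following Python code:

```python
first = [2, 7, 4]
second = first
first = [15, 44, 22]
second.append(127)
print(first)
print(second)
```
[15, 44, 22]
[2, 7, 4, 127]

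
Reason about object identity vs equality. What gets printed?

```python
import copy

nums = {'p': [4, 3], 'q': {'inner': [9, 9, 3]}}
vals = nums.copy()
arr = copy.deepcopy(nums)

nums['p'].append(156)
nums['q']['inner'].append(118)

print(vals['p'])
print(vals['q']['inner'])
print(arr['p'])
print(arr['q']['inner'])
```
[4, 3, 156]
[9, 9, 3, 118]
[4, 3]
[9, 9, 3]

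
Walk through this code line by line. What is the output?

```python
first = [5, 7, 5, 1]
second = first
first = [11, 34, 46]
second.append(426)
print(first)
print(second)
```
[11, 34, 46]
[5, 7, 5, 1, 426]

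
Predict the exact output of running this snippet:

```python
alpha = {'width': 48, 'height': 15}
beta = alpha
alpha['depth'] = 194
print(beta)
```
{'width': 48, 'height': 15, 'depth': 194}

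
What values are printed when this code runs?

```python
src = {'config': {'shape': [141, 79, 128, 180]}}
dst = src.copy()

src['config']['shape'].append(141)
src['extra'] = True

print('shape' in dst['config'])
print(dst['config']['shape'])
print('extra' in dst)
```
True
[141, 79, 128, 180, 141]
False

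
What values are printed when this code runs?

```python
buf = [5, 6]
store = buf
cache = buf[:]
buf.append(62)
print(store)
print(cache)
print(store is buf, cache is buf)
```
[5, 6, 62]
[5, 6]
True False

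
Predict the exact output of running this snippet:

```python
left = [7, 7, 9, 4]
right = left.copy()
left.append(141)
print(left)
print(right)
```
[7, 7, 9, 4, 141]
[7, 7, 9, 4]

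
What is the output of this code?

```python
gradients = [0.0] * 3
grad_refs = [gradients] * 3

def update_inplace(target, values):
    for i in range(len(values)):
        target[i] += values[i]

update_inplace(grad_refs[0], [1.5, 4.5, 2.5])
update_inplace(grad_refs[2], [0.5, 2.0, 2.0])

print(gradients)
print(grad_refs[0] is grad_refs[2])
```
[2.0, 6.5, 4.5]
True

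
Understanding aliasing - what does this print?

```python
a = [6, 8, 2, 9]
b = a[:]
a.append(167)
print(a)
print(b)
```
[6, 8, 2, 9, 167]
[6, 8, 2, 9]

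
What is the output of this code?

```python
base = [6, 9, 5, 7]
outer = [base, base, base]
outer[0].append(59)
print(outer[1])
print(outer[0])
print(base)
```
[6, 9, 5, 7, 59]
[6, 9, 5, 7, 59]
[6, 9, 5, 7, 59]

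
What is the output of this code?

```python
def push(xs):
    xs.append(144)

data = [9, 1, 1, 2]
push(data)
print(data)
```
[9, 1, 1, 2, 144]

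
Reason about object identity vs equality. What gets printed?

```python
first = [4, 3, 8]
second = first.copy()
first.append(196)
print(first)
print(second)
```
[4, 3, 8, 196]
[4, 3, 8]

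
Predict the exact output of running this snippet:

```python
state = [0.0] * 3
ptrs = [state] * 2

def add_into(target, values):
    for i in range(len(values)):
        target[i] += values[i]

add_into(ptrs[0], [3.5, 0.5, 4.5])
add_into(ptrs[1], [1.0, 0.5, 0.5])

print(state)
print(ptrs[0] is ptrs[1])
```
[4.5, 1.0, 5.0]
True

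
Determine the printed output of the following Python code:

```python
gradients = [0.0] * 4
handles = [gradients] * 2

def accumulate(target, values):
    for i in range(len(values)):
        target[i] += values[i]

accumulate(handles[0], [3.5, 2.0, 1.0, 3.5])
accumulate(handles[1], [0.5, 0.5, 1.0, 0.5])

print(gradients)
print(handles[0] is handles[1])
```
[4.0, 2.5, 2.0, 4.0]
True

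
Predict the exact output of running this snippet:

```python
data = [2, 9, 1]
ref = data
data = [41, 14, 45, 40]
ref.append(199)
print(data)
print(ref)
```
[41, 14, 45, 40]
[2, 9, 1, 199]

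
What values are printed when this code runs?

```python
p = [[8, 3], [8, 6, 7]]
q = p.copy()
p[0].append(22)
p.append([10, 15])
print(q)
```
[[8, 3, 22], [8, 6, 7]]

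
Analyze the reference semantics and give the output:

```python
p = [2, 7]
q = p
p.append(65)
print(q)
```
[2, 7, 65]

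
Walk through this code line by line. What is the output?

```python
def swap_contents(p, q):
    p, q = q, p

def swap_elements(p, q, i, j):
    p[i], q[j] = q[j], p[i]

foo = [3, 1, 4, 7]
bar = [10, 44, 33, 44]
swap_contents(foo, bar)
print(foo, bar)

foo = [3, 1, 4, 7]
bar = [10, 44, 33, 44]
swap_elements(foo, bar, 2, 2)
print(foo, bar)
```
[3, 1, 4, 7] [10, 44, 33, 44]
[3, 1, 33, 7] [10, 44, 4, 44]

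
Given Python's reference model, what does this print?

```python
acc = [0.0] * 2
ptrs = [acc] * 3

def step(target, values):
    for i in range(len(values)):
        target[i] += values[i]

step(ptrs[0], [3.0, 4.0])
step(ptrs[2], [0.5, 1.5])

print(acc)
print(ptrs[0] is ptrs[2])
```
[3.5, 5.5]
True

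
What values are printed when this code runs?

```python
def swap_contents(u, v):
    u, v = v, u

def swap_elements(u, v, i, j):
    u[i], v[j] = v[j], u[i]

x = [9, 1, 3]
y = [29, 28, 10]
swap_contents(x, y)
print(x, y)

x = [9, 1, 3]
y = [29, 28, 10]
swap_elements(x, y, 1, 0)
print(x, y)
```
[9, 1, 3] [29, 28, 10]
[9, 29, 3] [1, 28, 10]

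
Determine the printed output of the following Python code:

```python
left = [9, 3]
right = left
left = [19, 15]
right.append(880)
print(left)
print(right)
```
[19, 15]
[9, 3, 880]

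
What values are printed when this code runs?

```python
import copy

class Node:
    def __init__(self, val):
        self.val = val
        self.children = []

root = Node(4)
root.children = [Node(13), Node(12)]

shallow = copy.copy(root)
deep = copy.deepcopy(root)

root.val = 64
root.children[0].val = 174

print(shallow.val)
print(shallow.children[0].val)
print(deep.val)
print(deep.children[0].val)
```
4
174
4
13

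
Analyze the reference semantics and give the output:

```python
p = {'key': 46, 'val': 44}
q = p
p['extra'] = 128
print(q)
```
{'key': 46, 'val': 44, 'extra': 128}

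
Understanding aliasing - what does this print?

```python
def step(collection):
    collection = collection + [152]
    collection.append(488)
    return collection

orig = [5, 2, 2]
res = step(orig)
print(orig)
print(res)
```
[5, 2, 2]
[5, 2, 2, 152, 488]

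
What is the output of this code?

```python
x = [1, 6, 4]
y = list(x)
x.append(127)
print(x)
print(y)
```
[1, 6, 4, 127]
[1, 6, 4]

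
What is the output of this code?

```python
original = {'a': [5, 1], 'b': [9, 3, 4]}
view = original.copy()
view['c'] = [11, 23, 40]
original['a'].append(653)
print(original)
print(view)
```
{'a': [5, 1, 653], 'b': [9, 3, 4]}
{'a': [5, 1, 653], 'b': [9, 3, 4], 'c': [11, 23, 40]}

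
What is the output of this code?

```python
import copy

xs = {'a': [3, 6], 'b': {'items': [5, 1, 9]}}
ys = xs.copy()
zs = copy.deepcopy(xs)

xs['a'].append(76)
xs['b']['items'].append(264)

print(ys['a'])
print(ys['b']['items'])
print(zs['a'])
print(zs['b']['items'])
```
[3, 6, 76]
[5, 1, 9, 264]
[3, 6]
[5, 1, 9]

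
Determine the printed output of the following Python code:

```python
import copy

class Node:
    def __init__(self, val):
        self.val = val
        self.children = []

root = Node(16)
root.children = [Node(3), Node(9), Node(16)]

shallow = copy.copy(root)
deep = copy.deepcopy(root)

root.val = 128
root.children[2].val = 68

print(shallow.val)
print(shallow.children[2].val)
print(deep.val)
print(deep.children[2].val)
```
16
68
16
16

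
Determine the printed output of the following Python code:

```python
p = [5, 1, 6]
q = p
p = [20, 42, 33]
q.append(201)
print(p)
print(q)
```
[20, 42, 33]
[5, 1, 6, 201]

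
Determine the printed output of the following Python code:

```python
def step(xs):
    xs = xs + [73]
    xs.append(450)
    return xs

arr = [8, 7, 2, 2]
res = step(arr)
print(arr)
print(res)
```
[8, 7, 2, 2]
[8, 7, 2, 2, 73, 450]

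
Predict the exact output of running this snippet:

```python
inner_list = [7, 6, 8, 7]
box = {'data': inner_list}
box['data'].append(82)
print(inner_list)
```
[7, 6, 8, 7, 82]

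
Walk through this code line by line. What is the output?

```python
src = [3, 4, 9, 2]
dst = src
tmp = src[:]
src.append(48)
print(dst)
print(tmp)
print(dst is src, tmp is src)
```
[3, 4, 9, 2, 48]
[3, 4, 9, 2]
True False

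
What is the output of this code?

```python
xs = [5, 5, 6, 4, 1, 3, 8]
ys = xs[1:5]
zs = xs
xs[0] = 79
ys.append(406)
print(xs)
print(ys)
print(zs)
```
[79, 5, 6, 4, 1, 3, 8]
[5, 6, 4, 1, 406]
[79, 5, 6, 4, 1, 3, 8]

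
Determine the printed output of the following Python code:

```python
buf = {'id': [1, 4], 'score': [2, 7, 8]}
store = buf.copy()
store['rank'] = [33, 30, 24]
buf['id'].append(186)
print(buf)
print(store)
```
{'id': [1, 4, 186], 'score': [2, 7, 8]}
{'id': [1, 4, 186], 'score': [2, 7, 8], 'rank': [33, 30, 24]}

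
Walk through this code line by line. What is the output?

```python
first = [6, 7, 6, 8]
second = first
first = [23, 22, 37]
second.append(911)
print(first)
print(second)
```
[23, 22, 37]
[6, 7, 6, 8, 911]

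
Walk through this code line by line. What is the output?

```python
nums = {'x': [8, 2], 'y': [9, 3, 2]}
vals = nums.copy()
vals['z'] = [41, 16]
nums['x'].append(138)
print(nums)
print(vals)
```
{'x': [8, 2, 138], 'y': [9, 3, 2]}
{'x': [8, 2, 138], 'y': [9, 3, 2], 'z': [41, 16]}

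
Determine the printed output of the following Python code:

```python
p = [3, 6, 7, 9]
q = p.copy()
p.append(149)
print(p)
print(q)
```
[3, 6, 7, 9, 149]
[3, 6, 7, 9]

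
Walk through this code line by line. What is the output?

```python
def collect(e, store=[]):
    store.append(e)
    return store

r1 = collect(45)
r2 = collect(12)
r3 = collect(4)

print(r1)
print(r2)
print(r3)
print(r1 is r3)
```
[45, 12, 4]
[45, 12, 4]
[45, 12, 4]
True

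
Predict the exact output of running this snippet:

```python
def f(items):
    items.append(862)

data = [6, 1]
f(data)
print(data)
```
[6, 1, 862]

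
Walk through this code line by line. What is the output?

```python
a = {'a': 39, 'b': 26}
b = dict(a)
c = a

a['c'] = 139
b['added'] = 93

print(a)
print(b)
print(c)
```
{'a': 39, 'b': 26, 'c': 139}
{'a': 39, 'b': 26, 'added': 93}
{'a': 39, 'b': 26, 'c': 139}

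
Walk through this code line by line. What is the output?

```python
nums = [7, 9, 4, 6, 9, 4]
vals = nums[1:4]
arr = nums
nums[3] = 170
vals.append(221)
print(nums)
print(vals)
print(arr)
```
[7, 9, 4, 170, 9, 4]
[9, 4, 6, 221]
[7, 9, 4, 170, 9, 4]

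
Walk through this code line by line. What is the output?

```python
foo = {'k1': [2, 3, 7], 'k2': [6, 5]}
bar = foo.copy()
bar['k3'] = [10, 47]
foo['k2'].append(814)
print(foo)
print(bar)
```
{'k1': [2, 3, 7], 'k2': [6, 5, 814]}
{'k1': [2, 3, 7], 'k2': [6, 5, 814], 'k3': [10, 47]}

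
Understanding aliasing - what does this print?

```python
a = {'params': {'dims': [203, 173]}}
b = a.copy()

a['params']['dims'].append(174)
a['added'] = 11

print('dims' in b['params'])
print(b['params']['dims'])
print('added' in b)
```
True
[203, 173, 174]
False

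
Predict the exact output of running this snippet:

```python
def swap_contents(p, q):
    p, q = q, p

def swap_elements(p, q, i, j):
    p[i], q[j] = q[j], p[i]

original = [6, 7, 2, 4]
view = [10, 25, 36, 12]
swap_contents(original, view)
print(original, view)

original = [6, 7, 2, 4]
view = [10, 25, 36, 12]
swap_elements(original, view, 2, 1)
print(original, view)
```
[6, 7, 2, 4] [10, 25, 36, 12]
[6, 7, 25, 4] [10, 2, 36, 12]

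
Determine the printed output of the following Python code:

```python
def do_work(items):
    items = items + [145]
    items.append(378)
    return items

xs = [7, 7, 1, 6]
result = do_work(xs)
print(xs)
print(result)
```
[7, 7, 1, 6]
[7, 7, 1, 6, 145, 378]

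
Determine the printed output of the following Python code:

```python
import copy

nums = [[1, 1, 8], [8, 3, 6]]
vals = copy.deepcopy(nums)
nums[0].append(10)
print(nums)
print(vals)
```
[[1, 1, 8, 10], [8, 3, 6]]
[[1, 1, 8], [8, 3, 6]]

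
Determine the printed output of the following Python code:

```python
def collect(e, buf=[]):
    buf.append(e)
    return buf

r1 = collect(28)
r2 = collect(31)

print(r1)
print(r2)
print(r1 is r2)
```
[28, 31]
[28, 31]
True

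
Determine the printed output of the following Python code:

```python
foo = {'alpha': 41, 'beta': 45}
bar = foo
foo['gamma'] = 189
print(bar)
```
{'alpha': 41, 'beta': 45, 'gamma': 189}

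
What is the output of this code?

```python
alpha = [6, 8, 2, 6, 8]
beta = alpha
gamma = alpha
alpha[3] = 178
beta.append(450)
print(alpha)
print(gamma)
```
[6, 8, 2, 178, 8, 450]
[6, 8, 2, 178, 8, 450]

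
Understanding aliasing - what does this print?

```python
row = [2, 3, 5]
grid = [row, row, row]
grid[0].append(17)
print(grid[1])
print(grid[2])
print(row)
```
[2, 3, 5, 17]
[2, 3, 5, 17]
[2, 3, 5, 17]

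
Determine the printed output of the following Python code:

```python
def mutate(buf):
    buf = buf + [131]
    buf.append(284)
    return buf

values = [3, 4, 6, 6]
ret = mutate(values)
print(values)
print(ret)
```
[3, 4, 6, 6]
[3, 4, 6, 6, 131, 284]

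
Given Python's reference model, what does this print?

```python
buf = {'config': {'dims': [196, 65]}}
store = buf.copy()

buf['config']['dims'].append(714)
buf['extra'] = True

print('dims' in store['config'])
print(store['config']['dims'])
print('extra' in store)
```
True
[196, 65, 714]
False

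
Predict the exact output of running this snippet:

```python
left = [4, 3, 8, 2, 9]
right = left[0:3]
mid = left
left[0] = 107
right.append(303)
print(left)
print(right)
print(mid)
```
[107, 3, 8, 2, 9]
[4, 3, 8, 303]
[107, 3, 8, 2, 9]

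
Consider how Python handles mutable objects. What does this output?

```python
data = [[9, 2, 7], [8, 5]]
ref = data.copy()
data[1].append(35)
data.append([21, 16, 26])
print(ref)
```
[[9, 2, 7], [8, 5, 35]]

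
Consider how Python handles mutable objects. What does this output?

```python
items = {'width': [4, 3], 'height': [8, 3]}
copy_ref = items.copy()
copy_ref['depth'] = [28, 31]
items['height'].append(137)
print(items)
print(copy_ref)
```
{'width': [4, 3], 'height': [8, 3, 137]}
{'width': [4, 3], 'height': [8, 3, 137], 'depth': [28, 31]}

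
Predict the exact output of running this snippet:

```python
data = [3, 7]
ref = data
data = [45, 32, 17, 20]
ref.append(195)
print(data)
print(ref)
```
[45, 32, 17, 20]
[3, 7, 195]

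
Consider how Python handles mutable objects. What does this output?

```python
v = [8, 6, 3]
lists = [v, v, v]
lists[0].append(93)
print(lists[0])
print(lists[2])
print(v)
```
[8, 6, 3, 93]
[8, 6, 3, 93]
[8, 6, 3, 93]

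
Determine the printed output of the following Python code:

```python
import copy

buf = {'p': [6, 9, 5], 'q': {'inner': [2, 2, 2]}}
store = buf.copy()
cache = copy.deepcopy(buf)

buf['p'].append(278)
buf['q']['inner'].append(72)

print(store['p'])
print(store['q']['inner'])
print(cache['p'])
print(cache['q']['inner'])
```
[6, 9, 5, 278]
[2, 2, 2, 72]
[6, 9, 5]
[2, 2, 2]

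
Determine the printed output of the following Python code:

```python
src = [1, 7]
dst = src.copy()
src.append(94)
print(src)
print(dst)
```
[1, 7, 94]
[1, 7]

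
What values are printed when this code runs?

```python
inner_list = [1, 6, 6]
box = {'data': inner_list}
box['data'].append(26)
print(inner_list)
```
[1, 6, 6, 26]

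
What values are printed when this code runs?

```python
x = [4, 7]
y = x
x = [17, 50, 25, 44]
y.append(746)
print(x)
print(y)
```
[17, 50, 25, 44]
[4, 7, 746]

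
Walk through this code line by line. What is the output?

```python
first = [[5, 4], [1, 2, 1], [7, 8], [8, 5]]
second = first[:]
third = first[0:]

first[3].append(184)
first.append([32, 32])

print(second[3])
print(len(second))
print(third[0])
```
[8, 5, 184]
4
[5, 4]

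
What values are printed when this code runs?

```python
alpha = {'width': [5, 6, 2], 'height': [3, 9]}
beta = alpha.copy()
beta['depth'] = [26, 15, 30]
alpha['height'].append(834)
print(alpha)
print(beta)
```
{'width': [5, 6, 2], 'height': [3, 9, 834]}
{'width': [5, 6, 2], 'height': [3, 9, 834], 'depth': [26, 15, 30]}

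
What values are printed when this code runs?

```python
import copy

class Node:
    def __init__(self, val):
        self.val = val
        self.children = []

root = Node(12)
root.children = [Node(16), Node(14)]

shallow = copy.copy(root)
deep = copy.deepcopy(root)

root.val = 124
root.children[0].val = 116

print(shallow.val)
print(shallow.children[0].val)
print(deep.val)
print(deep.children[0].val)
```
12
116
12
16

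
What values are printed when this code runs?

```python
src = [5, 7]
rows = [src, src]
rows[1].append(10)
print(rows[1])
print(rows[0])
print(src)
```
[5, 7, 10]
[5, 7, 10]
[5, 7, 10]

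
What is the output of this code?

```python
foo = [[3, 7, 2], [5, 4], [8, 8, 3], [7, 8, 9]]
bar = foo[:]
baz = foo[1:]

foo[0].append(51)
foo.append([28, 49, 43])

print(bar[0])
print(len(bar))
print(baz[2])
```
[3, 7, 2, 51]
4
[7, 8, 9]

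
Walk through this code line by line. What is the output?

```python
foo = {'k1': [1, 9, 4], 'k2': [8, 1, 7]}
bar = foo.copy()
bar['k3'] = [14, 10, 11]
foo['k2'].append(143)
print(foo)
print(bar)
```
{'k1': [1, 9, 4], 'k2': [8, 1, 7, 143]}
{'k1': [1, 9, 4], 'k2': [8, 1, 7, 143], 'k3': [14, 10, 11]}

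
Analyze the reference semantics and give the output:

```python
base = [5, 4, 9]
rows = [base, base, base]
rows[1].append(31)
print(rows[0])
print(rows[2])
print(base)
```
[5, 4, 9, 31]
[5, 4, 9, 31]
[5, 4, 9, 31]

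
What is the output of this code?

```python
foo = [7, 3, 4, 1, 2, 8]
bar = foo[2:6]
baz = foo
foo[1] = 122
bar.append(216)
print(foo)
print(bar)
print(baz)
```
[7, 122, 4, 1, 2, 8]
[4, 1, 2, 8, 216]
[7, 122, 4, 1, 2, 8]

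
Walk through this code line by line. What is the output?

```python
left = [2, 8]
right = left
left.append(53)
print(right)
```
[2, 8, 53]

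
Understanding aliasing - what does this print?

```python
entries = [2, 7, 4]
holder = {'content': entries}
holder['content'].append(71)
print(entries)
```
[2, 7, 4, 71]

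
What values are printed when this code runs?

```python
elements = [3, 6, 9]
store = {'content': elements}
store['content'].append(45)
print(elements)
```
[3, 6, 9, 45]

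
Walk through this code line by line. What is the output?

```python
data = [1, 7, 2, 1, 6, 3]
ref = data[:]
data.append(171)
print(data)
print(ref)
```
[1, 7, 2, 1, 6, 3, 171]
[1, 7, 2, 1, 6, 3]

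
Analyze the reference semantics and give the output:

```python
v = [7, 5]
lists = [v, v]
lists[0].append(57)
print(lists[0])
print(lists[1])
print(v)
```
[7, 5, 57]
[7, 5, 57]
[7, 5, 57]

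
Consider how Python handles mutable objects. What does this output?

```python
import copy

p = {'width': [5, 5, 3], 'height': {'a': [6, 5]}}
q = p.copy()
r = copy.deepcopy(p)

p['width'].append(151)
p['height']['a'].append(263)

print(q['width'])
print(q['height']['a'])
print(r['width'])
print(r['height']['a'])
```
[5, 5, 3, 151]
[6, 5, 263]
[5, 5, 3]
[6, 5]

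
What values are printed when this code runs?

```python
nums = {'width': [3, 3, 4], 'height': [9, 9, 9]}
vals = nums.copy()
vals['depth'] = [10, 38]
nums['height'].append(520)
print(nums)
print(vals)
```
{'width': [3, 3, 4], 'height': [9, 9, 9, 520]}
{'width': [3, 3, 4], 'height': [9, 9, 9, 520], 'depth': [10, 38]}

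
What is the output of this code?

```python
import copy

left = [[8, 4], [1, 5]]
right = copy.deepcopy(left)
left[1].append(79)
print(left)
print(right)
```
[[8, 4], [1, 5, 79]]
[[8, 4], [1, 5]]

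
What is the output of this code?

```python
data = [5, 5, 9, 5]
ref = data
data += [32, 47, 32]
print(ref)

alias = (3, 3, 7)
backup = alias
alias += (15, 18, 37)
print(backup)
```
[5, 5, 9, 5, 32, 47, 32]
(3, 3, 7)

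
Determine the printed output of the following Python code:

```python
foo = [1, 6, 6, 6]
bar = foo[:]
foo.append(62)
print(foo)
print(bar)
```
[1, 6, 6, 6, 62]
[1, 6, 6, 6]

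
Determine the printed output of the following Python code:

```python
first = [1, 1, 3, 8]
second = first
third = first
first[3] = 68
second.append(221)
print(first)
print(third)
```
[1, 1, 3, 68, 221]
[1, 1, 3, 68, 221]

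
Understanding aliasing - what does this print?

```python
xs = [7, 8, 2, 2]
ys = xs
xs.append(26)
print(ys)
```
[7, 8, 2, 2, 26]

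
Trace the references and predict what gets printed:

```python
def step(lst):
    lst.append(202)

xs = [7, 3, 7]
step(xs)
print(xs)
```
[7, 3, 7, 202]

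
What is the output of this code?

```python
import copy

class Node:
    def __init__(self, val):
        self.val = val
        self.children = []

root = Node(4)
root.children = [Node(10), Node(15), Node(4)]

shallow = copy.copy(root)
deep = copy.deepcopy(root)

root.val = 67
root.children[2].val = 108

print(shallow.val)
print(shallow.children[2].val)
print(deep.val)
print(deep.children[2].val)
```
4
108
4
4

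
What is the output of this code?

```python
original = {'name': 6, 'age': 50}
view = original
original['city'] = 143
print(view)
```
{'name': 6, 'age': 50, 'city': 143}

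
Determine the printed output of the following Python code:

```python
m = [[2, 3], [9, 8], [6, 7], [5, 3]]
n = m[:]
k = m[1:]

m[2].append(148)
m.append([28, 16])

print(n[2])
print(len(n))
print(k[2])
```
[6, 7, 148]
4
[5, 3]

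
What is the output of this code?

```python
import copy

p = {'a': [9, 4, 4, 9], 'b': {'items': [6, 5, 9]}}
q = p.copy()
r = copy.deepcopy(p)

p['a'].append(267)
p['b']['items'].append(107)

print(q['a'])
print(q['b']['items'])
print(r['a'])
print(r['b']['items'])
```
[9, 4, 4, 9, 267]
[6, 5, 9, 107]
[9, 4, 4, 9]
[6, 5, 9]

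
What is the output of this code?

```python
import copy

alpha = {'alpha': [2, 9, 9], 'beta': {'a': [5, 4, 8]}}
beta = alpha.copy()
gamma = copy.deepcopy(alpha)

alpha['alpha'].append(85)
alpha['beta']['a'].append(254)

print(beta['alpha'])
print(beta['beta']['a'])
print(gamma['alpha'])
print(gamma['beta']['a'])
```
[2, 9, 9, 85]
[5, 4, 8, 254]
[2, 9, 9]
[5, 4, 8]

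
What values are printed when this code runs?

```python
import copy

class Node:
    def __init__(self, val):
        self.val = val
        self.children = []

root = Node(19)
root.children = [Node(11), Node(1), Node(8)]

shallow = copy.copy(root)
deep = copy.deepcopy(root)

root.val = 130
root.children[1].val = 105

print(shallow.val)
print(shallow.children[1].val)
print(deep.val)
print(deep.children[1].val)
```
19
105
19
1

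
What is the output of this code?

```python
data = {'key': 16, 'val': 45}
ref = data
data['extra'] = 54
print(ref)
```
{'key': 16, 'val': 45, 'extra': 54}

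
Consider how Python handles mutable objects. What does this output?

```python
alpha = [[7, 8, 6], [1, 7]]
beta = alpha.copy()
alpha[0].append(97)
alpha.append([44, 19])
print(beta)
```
[[7, 8, 6, 97], [1, 7]]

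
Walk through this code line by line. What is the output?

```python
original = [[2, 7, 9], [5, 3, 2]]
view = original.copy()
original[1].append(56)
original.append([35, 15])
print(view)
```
[[2, 7, 9], [5, 3, 2, 56]]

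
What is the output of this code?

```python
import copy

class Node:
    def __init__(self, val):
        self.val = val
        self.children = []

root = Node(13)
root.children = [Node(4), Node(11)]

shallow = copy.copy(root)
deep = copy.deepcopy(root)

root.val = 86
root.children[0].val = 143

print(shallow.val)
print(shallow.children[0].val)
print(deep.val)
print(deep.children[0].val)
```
13
143
13
4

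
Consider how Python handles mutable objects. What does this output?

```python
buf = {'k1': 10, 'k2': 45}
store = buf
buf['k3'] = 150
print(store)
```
{'k1': 10, 'k2': 45, 'k3': 150}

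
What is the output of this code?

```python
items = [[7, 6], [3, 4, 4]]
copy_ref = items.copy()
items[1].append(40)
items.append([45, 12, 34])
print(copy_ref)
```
[[7, 6], [3, 4, 4, 40]]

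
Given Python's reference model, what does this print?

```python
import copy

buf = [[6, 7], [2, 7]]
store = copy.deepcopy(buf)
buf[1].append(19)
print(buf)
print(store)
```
[[6, 7], [2, 7, 19]]
[[6, 7], [2, 7]]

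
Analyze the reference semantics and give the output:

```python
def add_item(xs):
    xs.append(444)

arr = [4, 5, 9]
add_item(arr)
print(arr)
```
[4, 5, 9, 444]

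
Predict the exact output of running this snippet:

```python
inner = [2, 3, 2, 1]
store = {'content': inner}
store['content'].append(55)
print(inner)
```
[2, 3, 2, 1, 55]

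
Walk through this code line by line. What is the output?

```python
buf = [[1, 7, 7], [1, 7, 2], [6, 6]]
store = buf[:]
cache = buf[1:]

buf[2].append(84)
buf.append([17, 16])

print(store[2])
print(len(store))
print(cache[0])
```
[6, 6, 84]
3
[1, 7, 2]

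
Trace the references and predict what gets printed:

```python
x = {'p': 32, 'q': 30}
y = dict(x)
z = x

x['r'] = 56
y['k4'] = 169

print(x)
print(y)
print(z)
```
{'p': 32, 'q': 30, 'r': 56}
{'p': 32, 'q': 30, 'k4': 169}
{'p': 32, 'q': 30, 'r': 56}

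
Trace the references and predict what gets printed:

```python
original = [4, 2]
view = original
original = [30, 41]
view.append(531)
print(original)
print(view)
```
[30, 41]
[4, 2, 531]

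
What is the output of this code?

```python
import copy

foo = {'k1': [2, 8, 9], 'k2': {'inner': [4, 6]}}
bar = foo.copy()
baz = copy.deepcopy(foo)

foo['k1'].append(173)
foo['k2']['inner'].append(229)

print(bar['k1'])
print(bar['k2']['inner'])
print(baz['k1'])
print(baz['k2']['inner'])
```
[2, 8, 9, 173]
[4, 6, 229]
[2, 8, 9]
[4, 6]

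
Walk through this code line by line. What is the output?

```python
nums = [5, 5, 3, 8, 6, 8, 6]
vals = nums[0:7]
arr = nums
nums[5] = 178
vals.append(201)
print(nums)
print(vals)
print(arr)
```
[5, 5, 3, 8, 6, 178, 6]
[5, 5, 3, 8, 6, 8, 6, 201]
[5, 5, 3, 8, 6, 178, 6]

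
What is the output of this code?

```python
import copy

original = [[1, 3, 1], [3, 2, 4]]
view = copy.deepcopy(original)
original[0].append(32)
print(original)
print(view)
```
[[1, 3, 1, 32], [3, 2, 4]]
[[1, 3, 1], [3, 2, 4]]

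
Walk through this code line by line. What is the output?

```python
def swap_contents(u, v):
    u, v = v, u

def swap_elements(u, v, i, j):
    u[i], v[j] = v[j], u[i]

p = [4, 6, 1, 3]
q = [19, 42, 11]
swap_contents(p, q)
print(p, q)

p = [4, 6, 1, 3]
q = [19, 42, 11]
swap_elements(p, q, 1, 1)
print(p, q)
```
[4, 6, 1, 3] [19, 42, 11]
[4, 42, 1, 3] [19, 6, 11]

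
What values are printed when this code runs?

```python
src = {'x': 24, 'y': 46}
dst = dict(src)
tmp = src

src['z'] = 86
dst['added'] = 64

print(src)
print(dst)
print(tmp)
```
{'x': 24, 'y': 46, 'z': 86}
{'x': 24, 'y': 46, 'added': 64}
{'x': 24, 'y': 46, 'z': 86}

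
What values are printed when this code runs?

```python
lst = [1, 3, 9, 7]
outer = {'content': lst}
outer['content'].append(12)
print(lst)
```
[1, 3, 9, 7, 12]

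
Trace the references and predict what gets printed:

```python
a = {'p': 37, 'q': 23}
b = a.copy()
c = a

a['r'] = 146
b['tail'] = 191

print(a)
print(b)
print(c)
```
{'p': 37, 'q': 23, 'r': 146}
{'p': 37, 'q': 23, 'tail': 191}
{'p': 37, 'q': 23, 'r': 146}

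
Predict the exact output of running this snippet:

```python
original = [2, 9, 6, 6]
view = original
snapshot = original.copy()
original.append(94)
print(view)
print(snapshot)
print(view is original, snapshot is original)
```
[2, 9, 6, 6, 94]
[2, 9, 6, 6]
True False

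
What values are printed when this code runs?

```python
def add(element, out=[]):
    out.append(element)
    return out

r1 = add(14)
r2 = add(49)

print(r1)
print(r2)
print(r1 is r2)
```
[14, 49]
[14, 49]
True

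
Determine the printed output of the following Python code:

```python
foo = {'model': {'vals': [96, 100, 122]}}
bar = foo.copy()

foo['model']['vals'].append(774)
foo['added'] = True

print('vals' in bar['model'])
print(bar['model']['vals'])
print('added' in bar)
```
True
[96, 100, 122, 774]
False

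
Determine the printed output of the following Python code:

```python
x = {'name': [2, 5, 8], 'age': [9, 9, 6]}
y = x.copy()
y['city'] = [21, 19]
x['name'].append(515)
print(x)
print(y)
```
{'name': [2, 5, 8, 515], 'age': [9, 9, 6]}
{'name': [2, 5, 8, 515], 'age': [9, 9, 6], 'city': [21, 19]}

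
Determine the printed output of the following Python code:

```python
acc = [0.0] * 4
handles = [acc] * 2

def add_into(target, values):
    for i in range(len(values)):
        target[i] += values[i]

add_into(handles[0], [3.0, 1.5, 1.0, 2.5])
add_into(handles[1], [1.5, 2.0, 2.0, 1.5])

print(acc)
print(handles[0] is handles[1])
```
[4.5, 3.5, 3.0, 4.0]
True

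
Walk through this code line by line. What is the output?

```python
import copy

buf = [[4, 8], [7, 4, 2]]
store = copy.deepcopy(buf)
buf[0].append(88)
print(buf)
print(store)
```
[[4, 8, 88], [7, 4, 2]]
[[4, 8], [7, 4, 2]]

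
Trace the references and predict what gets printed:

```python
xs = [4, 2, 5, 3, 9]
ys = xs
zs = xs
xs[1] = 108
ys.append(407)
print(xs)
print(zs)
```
[4, 108, 5, 3, 9, 407]
[4, 108, 5, 3, 9, 407]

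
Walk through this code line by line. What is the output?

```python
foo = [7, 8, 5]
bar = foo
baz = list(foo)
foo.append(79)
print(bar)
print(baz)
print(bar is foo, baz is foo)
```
[7, 8, 5, 79]
[7, 8, 5]
True False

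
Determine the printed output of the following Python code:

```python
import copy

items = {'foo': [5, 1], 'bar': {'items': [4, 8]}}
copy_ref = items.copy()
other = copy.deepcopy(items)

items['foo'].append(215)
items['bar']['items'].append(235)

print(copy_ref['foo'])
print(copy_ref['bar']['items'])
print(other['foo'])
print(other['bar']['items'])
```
[5, 1, 215]
[4, 8, 235]
[5, 1]
[4, 8]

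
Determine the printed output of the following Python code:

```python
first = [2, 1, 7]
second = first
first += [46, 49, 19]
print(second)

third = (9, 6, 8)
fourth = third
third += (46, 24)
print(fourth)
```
[2, 1, 7, 46, 49, 19]
(9, 6, 8)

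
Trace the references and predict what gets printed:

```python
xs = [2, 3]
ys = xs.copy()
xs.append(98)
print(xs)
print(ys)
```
[2, 3, 98]
[2, 3]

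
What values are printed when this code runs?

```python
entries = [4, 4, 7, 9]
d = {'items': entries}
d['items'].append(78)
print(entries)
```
[4, 4, 7, 9, 78]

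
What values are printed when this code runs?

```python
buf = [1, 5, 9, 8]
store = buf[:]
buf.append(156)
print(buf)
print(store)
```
[1, 5, 9, 8, 156]
[1, 5, 9, 8]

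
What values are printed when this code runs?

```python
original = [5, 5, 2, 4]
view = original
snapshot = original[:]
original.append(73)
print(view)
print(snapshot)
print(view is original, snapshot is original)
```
[5, 5, 2, 4, 73]
[5, 5, 2, 4]
True False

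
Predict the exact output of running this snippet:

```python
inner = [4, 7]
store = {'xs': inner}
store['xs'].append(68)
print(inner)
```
[4, 7, 68]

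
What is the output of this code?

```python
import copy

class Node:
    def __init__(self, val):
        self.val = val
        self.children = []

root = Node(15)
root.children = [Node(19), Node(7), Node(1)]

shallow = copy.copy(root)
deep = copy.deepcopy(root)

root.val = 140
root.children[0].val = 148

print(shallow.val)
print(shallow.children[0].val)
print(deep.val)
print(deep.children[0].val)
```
15
148
15
19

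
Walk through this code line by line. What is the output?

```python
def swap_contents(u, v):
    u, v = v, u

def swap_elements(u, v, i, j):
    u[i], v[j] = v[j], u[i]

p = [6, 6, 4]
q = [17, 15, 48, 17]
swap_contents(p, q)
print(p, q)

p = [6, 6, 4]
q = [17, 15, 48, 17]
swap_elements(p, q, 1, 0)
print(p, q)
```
[6, 6, 4] [17, 15, 48, 17]
[6, 17, 4] [6, 15, 48, 17]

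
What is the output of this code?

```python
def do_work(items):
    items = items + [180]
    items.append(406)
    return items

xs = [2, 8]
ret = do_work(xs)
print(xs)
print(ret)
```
[2, 8]
[2, 8, 180, 406]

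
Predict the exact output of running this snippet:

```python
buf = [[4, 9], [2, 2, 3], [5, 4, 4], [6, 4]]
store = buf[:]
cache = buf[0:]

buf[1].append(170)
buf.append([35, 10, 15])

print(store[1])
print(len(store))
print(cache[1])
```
[2, 2, 3, 170]
4
[2, 2, 3, 170]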